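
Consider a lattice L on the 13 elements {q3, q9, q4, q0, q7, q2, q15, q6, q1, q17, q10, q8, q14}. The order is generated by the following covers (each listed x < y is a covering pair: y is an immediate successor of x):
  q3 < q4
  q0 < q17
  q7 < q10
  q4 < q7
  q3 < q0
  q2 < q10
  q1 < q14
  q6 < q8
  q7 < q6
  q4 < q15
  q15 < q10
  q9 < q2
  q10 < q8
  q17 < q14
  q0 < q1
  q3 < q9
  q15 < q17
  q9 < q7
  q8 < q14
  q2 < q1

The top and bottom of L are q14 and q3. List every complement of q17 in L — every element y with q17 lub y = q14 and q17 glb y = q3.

Need y with q17 ∨ y = q14 and q17 ∧ y = q3.
Checking each element gives: q2, q9.

q2, q9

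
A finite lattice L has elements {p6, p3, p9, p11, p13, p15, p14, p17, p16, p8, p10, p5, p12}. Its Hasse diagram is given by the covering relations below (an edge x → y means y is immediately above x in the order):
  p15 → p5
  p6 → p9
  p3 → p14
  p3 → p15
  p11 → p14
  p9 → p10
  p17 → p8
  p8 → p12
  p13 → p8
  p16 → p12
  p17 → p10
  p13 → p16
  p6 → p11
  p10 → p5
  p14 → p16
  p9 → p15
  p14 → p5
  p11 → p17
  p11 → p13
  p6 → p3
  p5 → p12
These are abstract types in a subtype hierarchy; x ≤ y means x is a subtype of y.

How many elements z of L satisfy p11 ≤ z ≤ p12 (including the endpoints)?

9

The interval [p11, p12] = {p10, p11, p12, p13, p14, p16, p17, p5, p8}, which has 9 elements.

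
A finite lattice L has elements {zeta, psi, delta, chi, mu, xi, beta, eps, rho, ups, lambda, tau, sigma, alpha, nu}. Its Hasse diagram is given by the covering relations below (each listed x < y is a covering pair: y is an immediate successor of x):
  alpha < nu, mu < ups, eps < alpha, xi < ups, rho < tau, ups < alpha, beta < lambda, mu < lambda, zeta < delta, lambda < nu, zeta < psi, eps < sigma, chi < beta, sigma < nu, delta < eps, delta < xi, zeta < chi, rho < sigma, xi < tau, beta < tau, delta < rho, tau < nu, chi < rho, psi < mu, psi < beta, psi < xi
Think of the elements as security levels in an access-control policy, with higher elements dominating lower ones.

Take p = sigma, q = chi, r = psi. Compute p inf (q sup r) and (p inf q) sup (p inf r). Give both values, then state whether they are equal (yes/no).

q sup r = beta, so p inf (q sup r) = sigma inf beta = chi.
p inf q = chi and p inf r = zeta, so (p inf q) sup (p inf r) = chi sup zeta = chi.
Equal: yes.

chi; chi; yes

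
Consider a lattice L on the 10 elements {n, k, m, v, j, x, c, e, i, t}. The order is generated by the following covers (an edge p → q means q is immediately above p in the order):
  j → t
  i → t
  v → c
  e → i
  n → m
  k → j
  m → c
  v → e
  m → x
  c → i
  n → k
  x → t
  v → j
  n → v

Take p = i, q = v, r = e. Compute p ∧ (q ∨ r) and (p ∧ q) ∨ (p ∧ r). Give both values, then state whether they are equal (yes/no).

q ∨ r = e, so p ∧ (q ∨ r) = i ∧ e = e.
p ∧ q = v and p ∧ r = e, so (p ∧ q) ∨ (p ∧ r) = v ∨ e = e.
Equal: yes.

e; e; yes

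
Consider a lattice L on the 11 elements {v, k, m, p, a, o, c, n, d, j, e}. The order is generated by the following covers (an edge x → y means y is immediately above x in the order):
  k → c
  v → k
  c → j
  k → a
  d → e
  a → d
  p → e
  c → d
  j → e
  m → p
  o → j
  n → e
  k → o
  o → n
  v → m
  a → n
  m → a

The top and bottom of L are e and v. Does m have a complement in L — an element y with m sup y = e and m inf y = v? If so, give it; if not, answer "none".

j

Need y with m ∨ y = e and m ∧ y = v.
Checking each element gives: j.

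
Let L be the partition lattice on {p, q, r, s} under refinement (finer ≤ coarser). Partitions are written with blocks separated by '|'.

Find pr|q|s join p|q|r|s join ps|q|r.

prs|q

The join of pr|q|s, p|q|r|s, ps|q|r merges any blocks that overlap across the partitions, giving prs|q.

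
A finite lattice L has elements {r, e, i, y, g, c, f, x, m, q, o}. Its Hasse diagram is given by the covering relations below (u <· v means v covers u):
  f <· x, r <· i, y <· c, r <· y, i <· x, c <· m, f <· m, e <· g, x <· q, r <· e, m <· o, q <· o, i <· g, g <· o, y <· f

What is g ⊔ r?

g

Common upper bounds of {g, r}: g, o.
The least among these is g.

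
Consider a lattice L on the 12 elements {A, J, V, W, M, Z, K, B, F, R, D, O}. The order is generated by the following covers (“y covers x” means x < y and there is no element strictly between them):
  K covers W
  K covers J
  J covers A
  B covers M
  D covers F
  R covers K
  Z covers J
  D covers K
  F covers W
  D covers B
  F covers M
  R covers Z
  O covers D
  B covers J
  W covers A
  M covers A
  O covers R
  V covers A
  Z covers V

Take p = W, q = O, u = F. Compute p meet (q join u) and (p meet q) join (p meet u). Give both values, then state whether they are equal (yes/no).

W; W; yes

q join u = O, so p meet (q join u) = W meet O = W.
p meet q = W and p meet u = W, so (p meet q) join (p meet u) = W join W = W.
Equal: yes.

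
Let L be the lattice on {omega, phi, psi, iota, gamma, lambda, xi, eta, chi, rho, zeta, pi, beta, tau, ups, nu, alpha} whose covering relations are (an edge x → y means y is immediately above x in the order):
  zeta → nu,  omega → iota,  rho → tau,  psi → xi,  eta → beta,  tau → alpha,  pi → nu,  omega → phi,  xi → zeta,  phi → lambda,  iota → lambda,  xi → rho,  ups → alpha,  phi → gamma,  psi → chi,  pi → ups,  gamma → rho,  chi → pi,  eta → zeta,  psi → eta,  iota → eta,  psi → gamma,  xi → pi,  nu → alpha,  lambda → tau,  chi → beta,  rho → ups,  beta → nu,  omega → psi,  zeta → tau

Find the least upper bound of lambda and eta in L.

Common upper bounds of {lambda, eta}: alpha, tau.
The least among these is tau.

tau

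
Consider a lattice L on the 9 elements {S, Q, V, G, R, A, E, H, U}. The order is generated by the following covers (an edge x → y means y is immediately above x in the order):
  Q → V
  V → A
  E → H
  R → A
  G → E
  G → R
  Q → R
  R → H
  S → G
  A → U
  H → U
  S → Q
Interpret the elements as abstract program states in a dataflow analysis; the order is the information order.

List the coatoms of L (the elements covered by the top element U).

A, H

The coatoms are exactly the elements covered by U: A, H.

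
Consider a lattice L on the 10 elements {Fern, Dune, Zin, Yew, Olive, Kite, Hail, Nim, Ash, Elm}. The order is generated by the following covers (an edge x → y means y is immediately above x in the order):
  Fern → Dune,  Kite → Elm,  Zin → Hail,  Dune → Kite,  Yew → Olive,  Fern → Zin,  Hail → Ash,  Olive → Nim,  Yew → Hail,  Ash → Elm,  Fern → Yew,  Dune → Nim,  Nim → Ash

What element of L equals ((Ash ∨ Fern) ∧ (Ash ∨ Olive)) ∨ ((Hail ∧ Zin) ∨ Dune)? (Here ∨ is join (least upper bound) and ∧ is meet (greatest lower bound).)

Ash ∨ Fern = Ash
Ash ∨ Olive = Ash
Ash ∧ Ash = Ash
Hail ∧ Zin = Zin
Zin ∨ Dune = Ash
Ash ∨ Ash = Ash

Ash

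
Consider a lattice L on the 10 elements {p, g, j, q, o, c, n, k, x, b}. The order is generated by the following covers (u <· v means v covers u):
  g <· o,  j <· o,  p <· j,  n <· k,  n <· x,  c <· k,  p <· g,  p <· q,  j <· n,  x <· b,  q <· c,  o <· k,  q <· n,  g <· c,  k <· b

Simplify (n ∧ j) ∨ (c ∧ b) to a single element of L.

n ∧ j = j
c ∧ b = c
j ∨ c = k

k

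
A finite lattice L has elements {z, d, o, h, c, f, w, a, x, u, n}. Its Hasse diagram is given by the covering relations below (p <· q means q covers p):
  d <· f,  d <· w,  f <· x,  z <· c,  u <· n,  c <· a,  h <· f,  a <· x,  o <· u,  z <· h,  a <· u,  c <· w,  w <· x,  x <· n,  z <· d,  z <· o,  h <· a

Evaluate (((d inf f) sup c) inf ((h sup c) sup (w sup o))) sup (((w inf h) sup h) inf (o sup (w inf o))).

w

d ∧ f = d
d ∨ c = w
h ∨ c = a
w ∨ o = n
a ∨ n = n
w ∧ n = w
w ∧ h = z
z ∨ h = h
w ∧ o = z
o ∨ z = o
h ∧ o = z
w ∨ z = w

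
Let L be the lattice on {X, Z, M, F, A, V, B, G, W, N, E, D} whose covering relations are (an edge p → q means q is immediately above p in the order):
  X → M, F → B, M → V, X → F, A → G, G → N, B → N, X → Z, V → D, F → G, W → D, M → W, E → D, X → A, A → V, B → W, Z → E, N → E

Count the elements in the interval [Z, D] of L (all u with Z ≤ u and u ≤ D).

3

The interval [Z, D] = {D, E, Z}, which has 3 elements.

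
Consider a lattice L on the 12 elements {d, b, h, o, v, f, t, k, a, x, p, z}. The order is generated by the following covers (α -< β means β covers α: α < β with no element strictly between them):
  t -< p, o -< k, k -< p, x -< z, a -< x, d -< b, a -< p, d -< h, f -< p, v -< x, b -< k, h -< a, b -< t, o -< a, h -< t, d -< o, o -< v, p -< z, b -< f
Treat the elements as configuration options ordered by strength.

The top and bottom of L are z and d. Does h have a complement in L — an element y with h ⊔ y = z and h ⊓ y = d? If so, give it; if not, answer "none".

none

For every candidate y, either h ∨ y ≠ z or h ∧ y ≠ d; no complement exists.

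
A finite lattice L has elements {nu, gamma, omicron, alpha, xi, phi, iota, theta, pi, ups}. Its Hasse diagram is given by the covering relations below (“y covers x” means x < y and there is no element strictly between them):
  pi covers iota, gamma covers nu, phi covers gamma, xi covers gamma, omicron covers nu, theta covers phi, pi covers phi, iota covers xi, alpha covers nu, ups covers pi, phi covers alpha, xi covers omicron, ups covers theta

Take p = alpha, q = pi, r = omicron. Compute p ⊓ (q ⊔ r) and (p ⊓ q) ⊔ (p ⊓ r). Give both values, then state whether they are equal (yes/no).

q ⊔ r = pi, so p ⊓ (q ⊔ r) = alpha ⊓ pi = alpha.
p ⊓ q = alpha and p ⊓ r = nu, so (p ⊓ q) ⊔ (p ⊓ r) = alpha ⊔ nu = alpha.
Equal: yes.

alpha; alpha; yes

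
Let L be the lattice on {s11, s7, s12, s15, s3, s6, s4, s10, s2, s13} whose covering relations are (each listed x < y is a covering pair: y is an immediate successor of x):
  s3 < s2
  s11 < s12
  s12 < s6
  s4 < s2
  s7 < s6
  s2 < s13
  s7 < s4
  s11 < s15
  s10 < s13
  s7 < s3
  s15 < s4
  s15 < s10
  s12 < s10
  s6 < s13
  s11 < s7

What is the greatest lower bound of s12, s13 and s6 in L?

Common lower bounds of {s12, s13, s6}: s11, s12.
The greatest among these is s12.

s12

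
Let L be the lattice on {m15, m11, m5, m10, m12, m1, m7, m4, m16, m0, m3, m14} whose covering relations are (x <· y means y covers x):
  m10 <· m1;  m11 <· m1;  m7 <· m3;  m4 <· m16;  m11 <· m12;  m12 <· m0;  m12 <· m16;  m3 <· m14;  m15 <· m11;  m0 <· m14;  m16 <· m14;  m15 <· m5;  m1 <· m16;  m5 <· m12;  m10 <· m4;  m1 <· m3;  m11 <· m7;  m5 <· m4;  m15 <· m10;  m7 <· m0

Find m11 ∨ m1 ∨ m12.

Common upper bounds of {m11, m1, m12}: m14, m16.
The least among these is m16.

m16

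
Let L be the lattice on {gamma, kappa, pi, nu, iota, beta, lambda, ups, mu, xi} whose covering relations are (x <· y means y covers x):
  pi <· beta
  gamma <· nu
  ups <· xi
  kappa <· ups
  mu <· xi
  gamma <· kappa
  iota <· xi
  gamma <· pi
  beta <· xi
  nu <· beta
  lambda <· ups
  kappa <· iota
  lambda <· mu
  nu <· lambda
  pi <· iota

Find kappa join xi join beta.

Common upper bounds of {kappa, xi, beta}: xi.
The least among these is xi.

xi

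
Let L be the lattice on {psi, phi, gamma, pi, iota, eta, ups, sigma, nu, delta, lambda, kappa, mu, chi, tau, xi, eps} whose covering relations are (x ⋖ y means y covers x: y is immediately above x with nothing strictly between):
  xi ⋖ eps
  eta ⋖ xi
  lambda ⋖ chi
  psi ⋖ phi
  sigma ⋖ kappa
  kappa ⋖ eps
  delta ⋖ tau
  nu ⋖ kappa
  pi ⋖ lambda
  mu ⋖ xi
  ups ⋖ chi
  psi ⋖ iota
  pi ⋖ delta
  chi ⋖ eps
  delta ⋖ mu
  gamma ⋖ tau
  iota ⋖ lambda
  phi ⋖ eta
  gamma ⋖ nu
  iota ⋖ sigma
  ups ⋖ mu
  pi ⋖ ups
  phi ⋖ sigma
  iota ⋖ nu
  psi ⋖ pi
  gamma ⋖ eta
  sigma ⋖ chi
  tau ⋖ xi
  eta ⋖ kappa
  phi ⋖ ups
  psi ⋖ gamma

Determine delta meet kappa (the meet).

psi

Common lower bounds of {delta, kappa}: psi.
The greatest among these is psi.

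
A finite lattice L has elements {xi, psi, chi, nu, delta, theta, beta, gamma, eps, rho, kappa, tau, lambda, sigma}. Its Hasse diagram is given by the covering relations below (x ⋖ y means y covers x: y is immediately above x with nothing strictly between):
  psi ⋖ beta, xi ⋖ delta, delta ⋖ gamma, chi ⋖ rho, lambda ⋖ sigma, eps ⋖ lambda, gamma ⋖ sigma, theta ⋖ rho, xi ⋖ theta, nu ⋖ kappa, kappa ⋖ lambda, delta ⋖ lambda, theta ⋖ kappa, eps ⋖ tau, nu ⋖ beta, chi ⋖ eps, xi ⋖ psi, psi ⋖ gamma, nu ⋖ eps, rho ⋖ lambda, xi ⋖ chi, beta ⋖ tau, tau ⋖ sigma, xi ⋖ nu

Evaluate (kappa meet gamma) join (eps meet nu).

nu

kappa ∧ gamma = xi
eps ∧ nu = nu
xi ∨ nu = nu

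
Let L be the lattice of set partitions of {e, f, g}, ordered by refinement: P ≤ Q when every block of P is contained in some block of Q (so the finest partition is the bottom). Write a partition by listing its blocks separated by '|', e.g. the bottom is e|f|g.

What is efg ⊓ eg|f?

eg|f

Common lower bounds of {efg, eg|f}: eg|f, e|f|g.
The greatest among these is eg|f.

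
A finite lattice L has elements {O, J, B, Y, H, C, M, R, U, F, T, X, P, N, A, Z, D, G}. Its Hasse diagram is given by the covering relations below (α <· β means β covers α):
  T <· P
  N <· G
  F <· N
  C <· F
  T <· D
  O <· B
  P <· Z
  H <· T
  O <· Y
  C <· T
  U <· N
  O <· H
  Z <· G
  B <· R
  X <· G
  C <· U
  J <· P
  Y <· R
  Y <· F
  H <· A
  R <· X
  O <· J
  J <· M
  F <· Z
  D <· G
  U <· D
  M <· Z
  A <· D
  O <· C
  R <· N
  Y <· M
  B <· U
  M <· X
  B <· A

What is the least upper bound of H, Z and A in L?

Common upper bounds of {H, Z, A}: G.
The least among these is G.

G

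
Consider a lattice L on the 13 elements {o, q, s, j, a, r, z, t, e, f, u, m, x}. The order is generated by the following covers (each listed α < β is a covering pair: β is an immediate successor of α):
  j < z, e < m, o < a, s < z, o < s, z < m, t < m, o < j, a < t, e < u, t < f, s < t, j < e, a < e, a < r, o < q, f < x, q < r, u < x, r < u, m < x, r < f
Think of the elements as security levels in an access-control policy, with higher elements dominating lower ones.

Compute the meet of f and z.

s

Common lower bounds of {f, z}: o, s.
The greatest among these is s.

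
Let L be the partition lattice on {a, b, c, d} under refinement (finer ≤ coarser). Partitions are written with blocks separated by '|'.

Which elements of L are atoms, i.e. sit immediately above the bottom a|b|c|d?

ab|c|d, ac|b|d, ad|b|c, a|bc|d, a|bd|c, a|b|cd

The atoms are exactly the elements that cover a|b|c|d: ab|c|d, ac|b|d, ad|b|c, a|bc|d, a|bd|c, a|b|cd.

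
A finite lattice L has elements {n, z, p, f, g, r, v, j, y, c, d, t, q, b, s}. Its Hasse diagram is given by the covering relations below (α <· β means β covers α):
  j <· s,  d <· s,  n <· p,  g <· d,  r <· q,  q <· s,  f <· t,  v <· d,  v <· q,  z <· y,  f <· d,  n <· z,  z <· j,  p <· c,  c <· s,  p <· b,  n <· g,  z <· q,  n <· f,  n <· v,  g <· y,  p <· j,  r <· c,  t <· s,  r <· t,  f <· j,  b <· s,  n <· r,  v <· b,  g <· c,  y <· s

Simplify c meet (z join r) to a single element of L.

r

z ∨ r = q
c ∧ q = r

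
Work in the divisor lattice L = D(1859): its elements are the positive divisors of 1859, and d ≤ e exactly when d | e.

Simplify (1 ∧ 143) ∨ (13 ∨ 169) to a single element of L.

169

1 ∧ 143 = 1
13 ∨ 169 = 169
1 ∨ 169 = 169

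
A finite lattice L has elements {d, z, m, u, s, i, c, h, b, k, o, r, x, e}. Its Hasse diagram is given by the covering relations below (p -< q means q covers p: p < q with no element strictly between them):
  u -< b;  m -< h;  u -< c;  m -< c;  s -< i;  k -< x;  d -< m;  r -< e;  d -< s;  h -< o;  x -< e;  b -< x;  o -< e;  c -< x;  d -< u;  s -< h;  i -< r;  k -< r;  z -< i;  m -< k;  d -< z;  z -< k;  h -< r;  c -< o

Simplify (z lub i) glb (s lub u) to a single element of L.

s

z ∨ i = i
s ∨ u = o
i ∧ o = s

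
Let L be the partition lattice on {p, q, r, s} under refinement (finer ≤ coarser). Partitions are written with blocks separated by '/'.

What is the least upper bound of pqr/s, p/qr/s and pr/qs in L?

pqrs

The join of pqr/s, p/qr/s, pr/qs merges any blocks that overlap across the partitions, giving pqrs.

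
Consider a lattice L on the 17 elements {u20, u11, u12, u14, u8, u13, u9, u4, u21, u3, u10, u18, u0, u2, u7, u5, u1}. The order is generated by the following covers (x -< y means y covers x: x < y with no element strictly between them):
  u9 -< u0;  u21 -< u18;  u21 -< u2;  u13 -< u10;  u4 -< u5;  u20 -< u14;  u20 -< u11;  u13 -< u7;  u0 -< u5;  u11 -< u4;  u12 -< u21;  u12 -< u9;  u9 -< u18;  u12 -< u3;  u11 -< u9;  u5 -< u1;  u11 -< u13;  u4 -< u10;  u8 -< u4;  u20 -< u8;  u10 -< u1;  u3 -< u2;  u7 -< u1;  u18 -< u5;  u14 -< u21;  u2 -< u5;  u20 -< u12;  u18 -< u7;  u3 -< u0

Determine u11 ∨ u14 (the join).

Common upper bounds of {u11, u14}: u1, u18, u5, u7.
The least among these is u18.

u18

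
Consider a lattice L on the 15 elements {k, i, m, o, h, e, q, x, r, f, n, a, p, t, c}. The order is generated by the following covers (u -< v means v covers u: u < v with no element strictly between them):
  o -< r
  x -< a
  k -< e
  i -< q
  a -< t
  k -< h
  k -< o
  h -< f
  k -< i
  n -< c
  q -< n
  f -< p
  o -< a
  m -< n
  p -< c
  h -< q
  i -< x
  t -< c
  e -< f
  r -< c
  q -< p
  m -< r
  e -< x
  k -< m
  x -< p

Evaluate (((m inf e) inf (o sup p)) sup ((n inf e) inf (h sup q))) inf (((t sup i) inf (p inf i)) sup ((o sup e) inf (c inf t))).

k

m ∧ e = k
o ∨ p = c
k ∧ c = k
n ∧ e = k
h ∨ q = q
k ∧ q = k
k ∨ k = k
t ∨ i = t
p ∧ i = i
t ∧ i = i
o ∨ e = a
c ∧ t = t
a ∧ t = a
i ∨ a = a
k ∧ a = k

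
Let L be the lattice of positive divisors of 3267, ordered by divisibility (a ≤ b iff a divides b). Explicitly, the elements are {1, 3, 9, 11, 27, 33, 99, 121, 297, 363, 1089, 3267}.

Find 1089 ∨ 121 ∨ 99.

1089

In the divisibility order, the join is the least common multiple: lcm(1089, 121, 99) = 1089.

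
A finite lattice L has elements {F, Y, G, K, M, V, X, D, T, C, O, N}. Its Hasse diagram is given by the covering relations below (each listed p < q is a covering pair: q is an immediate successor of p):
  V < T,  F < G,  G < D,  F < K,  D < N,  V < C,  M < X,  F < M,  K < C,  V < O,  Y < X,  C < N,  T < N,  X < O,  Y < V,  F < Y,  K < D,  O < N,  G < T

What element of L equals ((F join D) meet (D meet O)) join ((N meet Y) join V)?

F ∨ D = D
D ∧ O = F
D ∧ F = F
N ∧ Y = Y
Y ∨ V = V
F ∨ V = V

V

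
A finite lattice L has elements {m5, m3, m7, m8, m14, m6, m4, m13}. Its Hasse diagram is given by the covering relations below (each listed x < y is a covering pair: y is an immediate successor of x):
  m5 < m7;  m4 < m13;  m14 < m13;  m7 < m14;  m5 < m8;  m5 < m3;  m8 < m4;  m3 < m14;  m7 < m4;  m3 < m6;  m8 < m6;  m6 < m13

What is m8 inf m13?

m8

Common lower bounds of {m8, m13}: m5, m8.
The greatest among these is m8.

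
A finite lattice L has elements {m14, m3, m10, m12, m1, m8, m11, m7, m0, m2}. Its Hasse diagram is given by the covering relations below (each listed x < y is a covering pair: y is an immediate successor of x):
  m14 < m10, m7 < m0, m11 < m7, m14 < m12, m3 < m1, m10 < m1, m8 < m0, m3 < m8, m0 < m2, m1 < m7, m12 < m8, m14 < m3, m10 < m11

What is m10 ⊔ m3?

Common upper bounds of {m10, m3}: m0, m1, m2, m7.
The least among these is m1.

m1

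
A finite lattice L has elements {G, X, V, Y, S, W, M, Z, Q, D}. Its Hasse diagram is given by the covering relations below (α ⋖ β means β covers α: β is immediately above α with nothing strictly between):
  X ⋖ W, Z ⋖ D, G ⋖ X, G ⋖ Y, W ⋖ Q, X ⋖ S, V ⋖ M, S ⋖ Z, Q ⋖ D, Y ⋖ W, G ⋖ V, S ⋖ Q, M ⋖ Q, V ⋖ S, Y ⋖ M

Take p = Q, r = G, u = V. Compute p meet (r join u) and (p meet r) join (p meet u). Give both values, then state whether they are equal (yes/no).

r join u = V, so p meet (r join u) = Q meet V = V.
p meet r = G and p meet u = V, so (p meet r) join (p meet u) = G join V = V.
Equal: yes.

V; V; yes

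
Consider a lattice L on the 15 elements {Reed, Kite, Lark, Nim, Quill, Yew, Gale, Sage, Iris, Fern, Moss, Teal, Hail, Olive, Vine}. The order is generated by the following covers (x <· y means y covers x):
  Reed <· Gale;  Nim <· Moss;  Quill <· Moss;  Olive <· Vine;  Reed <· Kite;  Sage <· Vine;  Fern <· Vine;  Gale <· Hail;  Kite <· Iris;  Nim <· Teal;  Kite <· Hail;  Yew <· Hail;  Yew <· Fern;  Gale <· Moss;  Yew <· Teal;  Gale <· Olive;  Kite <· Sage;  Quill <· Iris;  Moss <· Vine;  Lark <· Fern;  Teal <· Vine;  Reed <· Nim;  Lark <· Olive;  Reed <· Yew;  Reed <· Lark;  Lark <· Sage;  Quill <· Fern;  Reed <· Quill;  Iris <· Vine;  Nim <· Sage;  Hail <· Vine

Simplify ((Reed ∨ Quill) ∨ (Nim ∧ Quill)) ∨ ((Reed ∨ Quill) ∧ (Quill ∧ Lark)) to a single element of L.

Quill

Reed ∨ Quill = Quill
Nim ∧ Quill = Reed
Quill ∨ Reed = Quill
Reed ∨ Quill = Quill
Quill ∧ Lark = Reed
Quill ∧ Reed = Reed
Quill ∨ Reed = Quill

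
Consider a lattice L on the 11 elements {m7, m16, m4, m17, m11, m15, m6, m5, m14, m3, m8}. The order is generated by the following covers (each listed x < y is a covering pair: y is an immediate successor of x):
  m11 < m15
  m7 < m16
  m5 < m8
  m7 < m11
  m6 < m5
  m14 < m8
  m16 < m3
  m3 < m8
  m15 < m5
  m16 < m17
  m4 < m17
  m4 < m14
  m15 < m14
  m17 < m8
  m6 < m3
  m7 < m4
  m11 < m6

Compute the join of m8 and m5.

Common upper bounds of {m8, m5}: m8.
The least among these is m8.

m8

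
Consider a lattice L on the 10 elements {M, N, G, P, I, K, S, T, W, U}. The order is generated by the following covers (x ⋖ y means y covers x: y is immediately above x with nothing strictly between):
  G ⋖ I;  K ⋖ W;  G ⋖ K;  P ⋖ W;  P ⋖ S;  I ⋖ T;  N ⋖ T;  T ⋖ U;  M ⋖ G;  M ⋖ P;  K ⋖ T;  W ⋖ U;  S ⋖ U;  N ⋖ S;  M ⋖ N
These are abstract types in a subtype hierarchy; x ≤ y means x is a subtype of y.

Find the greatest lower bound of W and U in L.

W

Common lower bounds of {W, U}: G, K, M, P, W.
The greatest among these is W.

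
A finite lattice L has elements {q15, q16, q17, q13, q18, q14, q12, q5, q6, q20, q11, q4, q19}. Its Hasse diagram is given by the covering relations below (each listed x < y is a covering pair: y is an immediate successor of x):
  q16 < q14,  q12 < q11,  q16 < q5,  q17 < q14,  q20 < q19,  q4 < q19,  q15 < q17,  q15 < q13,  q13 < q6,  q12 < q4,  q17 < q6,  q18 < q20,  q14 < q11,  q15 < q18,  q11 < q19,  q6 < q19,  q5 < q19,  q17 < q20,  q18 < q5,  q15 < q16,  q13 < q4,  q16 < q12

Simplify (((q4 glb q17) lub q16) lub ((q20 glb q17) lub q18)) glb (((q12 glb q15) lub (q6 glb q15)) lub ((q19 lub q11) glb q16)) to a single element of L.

q16

q4 ∧ q17 = q15
q15 ∨ q16 = q16
q20 ∧ q17 = q17
q17 ∨ q18 = q20
q16 ∨ q20 = q19
q12 ∧ q15 = q15
q6 ∧ q15 = q15
q15 ∨ q15 = q15
q19 ∨ q11 = q19
q19 ∧ q16 = q16
q15 ∨ q16 = q16
q19 ∧ q16 = q16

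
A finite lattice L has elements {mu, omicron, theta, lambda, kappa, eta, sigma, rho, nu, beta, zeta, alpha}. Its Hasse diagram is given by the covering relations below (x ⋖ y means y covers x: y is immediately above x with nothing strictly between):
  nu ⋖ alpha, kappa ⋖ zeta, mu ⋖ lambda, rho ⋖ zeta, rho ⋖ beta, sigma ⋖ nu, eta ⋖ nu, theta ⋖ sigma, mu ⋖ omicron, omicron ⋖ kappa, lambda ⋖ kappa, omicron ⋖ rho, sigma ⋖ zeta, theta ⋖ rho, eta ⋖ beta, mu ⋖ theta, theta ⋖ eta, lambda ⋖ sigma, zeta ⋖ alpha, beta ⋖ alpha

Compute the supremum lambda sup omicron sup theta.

Common upper bounds of {lambda, omicron, theta}: alpha, zeta.
The least among these is zeta.

zeta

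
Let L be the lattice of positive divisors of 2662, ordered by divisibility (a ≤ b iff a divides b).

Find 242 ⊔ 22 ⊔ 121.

In the divisibility order, the join is the least common multiple: lcm(242, 22, 121) = 242.

242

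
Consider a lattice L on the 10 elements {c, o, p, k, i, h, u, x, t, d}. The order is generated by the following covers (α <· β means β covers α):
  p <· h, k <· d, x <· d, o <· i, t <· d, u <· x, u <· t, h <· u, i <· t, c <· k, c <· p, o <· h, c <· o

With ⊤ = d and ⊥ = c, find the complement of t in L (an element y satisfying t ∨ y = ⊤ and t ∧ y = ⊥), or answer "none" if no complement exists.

Need y with t ∨ y = d and t ∧ y = c.
Checking each element gives: k.

k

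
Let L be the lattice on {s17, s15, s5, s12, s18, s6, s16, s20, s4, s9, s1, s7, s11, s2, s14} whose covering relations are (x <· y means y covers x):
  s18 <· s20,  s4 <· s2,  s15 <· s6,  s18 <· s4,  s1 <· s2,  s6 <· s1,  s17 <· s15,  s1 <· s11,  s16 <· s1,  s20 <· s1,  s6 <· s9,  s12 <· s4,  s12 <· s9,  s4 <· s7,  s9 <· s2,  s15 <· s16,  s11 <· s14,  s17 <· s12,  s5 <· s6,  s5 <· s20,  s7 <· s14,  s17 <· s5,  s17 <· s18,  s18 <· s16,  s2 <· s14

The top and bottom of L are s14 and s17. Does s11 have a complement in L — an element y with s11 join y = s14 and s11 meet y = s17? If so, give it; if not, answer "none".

s12

Need y with s11 ∨ y = s14 and s11 ∧ y = s17.
Checking each element gives: s12.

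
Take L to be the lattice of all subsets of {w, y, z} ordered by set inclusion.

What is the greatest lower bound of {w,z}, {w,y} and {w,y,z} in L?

{w}

Common lower bounds of {{w,z}, {w,y}, {w,y,z}}: {w}, ∅.
The greatest among these is {w}.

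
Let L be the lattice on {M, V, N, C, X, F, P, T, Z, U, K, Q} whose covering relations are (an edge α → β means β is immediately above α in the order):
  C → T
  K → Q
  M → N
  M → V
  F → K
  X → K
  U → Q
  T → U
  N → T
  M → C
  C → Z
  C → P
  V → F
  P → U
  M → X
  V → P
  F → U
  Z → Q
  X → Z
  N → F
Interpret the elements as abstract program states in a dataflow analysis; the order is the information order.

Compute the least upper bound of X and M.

Common upper bounds of {X, M}: K, Q, X, Z.
The least among these is X.

X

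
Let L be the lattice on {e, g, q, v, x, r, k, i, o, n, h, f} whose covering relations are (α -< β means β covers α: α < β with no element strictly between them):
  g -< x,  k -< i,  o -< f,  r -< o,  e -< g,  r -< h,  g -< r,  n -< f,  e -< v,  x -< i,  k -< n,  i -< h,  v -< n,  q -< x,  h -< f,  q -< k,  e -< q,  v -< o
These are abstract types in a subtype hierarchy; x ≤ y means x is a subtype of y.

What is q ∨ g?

x

Common upper bounds of {q, g}: f, h, i, x.
The least among these is x.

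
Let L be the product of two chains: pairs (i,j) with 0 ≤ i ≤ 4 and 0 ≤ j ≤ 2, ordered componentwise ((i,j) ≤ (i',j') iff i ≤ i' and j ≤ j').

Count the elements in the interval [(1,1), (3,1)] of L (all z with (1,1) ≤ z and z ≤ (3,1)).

The interval [(1,1), (3,1)] = {(1,1), (2,1), (3,1)}, which has 3 elements.

3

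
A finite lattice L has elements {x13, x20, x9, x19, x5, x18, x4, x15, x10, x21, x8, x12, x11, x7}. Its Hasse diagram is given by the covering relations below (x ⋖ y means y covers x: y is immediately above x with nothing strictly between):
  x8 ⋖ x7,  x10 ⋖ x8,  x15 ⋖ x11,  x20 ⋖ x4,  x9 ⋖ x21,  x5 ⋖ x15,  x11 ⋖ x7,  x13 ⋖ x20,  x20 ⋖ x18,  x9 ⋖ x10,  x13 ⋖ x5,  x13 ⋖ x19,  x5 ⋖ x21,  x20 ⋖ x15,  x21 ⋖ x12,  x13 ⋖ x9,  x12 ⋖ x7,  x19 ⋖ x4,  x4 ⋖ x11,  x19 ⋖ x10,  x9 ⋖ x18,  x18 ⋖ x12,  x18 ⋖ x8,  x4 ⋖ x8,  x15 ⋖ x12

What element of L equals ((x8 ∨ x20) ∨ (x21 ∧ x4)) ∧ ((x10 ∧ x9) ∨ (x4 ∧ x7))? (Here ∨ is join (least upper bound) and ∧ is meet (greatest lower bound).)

x8

x8 ∨ x20 = x8
x21 ∧ x4 = x13
x8 ∨ x13 = x8
x10 ∧ x9 = x9
x4 ∧ x7 = x4
x9 ∨ x4 = x8
x8 ∧ x8 = x8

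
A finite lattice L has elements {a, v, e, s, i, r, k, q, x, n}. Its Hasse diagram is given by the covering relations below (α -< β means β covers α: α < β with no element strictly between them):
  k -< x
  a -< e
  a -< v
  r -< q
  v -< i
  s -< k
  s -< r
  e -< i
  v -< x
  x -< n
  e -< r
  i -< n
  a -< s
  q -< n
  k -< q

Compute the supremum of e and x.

Common upper bounds of {e, x}: n.
The least among these is n.

n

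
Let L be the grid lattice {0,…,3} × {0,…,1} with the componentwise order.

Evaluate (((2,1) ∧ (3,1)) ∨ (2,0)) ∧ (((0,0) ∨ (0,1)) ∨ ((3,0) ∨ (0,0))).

(2,1)

(2,1) ∧ (3,1) = (2,1)
(2,1) ∨ (2,0) = (2,1)
(0,0) ∨ (0,1) = (0,1)
(3,0) ∨ (0,0) = (3,0)
(0,1) ∨ (3,0) = (3,1)
(2,1) ∧ (3,1) = (2,1)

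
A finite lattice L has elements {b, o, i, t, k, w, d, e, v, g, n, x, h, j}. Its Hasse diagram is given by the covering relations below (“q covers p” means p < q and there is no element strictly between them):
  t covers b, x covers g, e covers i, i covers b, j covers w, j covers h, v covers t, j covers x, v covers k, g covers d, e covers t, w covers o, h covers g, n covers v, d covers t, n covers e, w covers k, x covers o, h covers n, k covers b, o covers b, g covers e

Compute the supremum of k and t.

Common upper bounds of {k, t}: h, j, n, v.
The least among these is v.

v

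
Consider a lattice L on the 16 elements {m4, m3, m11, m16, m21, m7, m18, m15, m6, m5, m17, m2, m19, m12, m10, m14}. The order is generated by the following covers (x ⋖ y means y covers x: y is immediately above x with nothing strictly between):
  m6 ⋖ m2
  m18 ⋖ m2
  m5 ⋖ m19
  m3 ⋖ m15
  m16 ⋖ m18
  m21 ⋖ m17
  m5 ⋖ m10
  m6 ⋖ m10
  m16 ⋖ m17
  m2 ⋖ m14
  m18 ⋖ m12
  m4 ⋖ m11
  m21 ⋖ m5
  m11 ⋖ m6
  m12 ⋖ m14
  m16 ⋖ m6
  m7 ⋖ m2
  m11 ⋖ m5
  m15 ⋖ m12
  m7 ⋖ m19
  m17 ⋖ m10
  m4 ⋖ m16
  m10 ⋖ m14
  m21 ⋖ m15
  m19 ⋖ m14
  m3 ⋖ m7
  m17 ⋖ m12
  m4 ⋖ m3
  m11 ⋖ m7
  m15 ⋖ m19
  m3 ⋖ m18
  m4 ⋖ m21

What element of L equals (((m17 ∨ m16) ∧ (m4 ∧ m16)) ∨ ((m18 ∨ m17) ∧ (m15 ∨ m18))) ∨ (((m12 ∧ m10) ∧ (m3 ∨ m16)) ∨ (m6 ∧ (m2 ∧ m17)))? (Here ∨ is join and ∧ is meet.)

m17 ∨ m16 = m17
m4 ∧ m16 = m4
m17 ∧ m4 = m4
m18 ∨ m17 = m12
m15 ∨ m18 = m12
m12 ∧ m12 = m12
m4 ∨ m12 = m12
m12 ∧ m10 = m17
m3 ∨ m16 = m18
m17 ∧ m18 = m16
m2 ∧ m17 = m16
m6 ∧ m16 = m16
m16 ∨ m16 = m16
m12 ∨ m16 = m12

m12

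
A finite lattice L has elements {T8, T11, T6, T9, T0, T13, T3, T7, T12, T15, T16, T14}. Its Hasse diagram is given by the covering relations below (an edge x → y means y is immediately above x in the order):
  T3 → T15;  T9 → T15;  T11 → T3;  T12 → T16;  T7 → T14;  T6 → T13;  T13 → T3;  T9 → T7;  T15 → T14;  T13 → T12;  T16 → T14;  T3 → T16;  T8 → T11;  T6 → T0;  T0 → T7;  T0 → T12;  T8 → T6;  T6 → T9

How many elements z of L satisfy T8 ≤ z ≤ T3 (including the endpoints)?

The interval [T8, T3] = {T11, T13, T3, T6, T8}, which has 5 elements.

5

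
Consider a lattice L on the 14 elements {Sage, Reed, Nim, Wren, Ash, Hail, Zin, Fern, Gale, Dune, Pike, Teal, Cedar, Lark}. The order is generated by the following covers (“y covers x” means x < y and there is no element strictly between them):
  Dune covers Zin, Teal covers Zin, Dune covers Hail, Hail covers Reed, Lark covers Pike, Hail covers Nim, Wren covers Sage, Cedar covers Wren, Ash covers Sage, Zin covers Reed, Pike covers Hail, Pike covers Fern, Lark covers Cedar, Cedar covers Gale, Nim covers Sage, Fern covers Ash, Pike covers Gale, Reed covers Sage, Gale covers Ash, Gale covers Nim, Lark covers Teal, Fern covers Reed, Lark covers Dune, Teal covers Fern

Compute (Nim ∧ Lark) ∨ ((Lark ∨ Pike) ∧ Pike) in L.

Pike

Nim ∧ Lark = Nim
Lark ∨ Pike = Lark
Lark ∧ Pike = Pike
Nim ∨ Pike = Pike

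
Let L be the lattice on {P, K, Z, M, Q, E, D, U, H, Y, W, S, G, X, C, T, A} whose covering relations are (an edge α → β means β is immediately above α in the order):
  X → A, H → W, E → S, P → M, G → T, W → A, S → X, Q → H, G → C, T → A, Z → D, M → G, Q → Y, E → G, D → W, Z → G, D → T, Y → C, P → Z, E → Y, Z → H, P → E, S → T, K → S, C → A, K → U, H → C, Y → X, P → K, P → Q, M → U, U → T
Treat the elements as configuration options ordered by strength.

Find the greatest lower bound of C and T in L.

G

Common lower bounds of {C, T}: E, G, M, P, Z.
The greatest among these is G.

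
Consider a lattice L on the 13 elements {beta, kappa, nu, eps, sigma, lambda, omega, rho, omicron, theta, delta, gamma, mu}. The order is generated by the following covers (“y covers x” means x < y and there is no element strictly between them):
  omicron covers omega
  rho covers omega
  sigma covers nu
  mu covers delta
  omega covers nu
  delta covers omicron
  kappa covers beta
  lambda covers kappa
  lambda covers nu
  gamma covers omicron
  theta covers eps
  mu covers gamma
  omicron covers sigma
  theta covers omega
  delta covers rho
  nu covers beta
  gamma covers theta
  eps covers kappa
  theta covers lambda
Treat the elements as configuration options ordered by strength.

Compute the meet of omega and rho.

Common lower bounds of {omega, rho}: beta, nu, omega.
The greatest among these is omega.

omega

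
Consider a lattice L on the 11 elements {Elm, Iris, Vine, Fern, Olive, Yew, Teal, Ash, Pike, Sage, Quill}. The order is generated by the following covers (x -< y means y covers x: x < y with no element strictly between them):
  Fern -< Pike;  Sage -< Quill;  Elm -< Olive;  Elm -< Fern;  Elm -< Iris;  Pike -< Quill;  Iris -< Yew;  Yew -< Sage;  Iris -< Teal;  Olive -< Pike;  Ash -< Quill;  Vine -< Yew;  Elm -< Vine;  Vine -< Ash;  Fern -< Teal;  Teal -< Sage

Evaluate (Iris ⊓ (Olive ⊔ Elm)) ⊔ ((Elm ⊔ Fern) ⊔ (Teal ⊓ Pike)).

Fern

Olive ∨ Elm = Olive
Iris ∧ Olive = Elm
Elm ∨ Fern = Fern
Teal ∧ Pike = Fern
Fern ∨ Fern = Fern
Elm ∨ Fern = Fern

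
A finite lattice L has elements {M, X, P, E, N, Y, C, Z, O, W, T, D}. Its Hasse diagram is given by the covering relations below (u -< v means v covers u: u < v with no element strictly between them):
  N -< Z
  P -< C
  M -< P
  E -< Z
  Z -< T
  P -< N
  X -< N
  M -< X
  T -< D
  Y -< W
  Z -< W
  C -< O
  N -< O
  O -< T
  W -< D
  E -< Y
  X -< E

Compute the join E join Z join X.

Common upper bounds of {E, Z, X}: D, T, W, Z.
The least among these is Z.

Z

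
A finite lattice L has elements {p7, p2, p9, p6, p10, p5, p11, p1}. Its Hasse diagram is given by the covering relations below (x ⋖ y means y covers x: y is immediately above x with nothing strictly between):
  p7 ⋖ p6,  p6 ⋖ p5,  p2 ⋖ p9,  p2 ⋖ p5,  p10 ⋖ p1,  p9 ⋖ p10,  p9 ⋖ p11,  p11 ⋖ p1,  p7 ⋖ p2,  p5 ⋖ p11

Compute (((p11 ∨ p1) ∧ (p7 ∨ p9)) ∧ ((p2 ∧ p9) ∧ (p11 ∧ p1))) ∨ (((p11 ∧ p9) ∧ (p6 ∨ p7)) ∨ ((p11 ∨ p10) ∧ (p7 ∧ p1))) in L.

p11 ∨ p1 = p1
p7 ∨ p9 = p9
p1 ∧ p9 = p9
p2 ∧ p9 = p2
p11 ∧ p1 = p11
p2 ∧ p11 = p2
p9 ∧ p2 = p2
p11 ∧ p9 = p9
p6 ∨ p7 = p6
p9 ∧ p6 = p7
p11 ∨ p10 = p1
p7 ∧ p1 = p7
p1 ∧ p7 = p7
p7 ∨ p7 = p7
p2 ∨ p7 = p2

p2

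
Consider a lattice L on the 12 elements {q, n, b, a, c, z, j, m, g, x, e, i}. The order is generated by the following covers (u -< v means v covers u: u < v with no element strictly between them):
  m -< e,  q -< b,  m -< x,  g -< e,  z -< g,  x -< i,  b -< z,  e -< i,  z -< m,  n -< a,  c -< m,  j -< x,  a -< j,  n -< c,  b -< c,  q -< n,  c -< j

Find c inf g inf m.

Common lower bounds of {c, g, m}: b, q.
The greatest among these is b.

b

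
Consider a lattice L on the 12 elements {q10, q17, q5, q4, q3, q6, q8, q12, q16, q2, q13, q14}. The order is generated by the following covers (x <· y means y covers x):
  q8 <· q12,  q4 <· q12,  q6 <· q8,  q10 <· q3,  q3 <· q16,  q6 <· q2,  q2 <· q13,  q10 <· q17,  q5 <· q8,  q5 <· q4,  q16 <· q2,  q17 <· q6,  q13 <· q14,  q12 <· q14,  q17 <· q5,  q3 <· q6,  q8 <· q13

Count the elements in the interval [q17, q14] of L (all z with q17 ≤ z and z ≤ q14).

9

The interval [q17, q14] = {q12, q13, q14, q17, q2, q4, q5, q6, q8}, which has 9 elements.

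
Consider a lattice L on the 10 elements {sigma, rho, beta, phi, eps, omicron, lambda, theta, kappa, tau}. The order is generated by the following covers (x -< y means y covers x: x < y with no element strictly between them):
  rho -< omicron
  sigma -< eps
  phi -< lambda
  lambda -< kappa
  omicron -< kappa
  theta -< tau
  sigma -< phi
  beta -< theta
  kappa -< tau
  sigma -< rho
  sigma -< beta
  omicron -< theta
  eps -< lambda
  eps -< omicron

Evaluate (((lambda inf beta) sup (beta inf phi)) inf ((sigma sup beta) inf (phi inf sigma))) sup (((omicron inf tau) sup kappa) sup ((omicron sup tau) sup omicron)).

lambda ∧ beta = sigma
beta ∧ phi = sigma
sigma ∨ sigma = sigma
sigma ∨ beta = beta
phi ∧ sigma = sigma
beta ∧ sigma = sigma
sigma ∧ sigma = sigma
omicron ∧ tau = omicron
omicron ∨ kappa = kappa
omicron ∨ tau = tau
tau ∨ omicron = tau
kappa ∨ tau = tau
sigma ∨ tau = tau

tau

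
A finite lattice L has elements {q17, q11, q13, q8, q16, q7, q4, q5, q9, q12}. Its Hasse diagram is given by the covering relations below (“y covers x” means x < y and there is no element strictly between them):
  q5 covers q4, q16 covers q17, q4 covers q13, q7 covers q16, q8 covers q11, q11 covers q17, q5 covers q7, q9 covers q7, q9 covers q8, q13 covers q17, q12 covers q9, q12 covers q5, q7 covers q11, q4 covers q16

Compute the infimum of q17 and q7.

q17

Common lower bounds of {q17, q7}: q17.
The greatest among these is q17.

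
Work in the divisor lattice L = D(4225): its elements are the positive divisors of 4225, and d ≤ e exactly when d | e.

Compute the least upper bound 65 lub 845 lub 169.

845

In the divisibility order, the join is the least common multiple: lcm(65, 845, 169) = 845.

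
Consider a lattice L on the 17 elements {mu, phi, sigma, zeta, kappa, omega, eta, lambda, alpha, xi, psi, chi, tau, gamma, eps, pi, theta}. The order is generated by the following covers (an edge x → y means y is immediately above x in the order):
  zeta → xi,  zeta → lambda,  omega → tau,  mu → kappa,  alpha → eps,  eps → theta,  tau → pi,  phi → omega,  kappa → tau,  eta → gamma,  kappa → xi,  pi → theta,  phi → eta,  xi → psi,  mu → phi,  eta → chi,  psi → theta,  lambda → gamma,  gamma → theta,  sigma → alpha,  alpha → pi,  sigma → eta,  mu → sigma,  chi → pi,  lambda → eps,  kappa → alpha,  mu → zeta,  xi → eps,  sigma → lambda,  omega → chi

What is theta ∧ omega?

Common lower bounds of {theta, omega}: mu, omega, phi.
The greatest among these is omega.

omega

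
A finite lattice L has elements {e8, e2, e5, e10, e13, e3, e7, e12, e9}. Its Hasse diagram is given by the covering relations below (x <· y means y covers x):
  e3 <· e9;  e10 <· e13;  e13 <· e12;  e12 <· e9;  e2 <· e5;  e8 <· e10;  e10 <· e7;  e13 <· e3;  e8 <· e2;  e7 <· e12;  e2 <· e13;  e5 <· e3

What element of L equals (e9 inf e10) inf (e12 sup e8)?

e9 ∧ e10 = e10
e12 ∨ e8 = e12
e10 ∧ e12 = e10

e10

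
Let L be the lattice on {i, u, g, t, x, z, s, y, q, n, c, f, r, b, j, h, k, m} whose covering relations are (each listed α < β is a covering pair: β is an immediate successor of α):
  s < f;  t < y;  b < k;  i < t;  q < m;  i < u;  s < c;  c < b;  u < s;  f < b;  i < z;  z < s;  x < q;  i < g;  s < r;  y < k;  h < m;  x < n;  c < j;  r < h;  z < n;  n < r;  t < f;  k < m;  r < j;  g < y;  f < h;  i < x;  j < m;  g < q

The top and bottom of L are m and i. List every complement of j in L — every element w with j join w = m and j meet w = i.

Need w with j ∨ w = m and j ∧ w = i.
Checking each element gives: g, t, y.

g, t, y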